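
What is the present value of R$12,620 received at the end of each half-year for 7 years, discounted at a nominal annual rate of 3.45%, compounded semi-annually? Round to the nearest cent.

i = 0.0345/2 = 0.01725 per half-year; n = 7·2 = 14.
PV = PMT · [1 − (1+i)^(−n)] / i = 12620 · 12.343888 = 155,779.8631

R$155,779.86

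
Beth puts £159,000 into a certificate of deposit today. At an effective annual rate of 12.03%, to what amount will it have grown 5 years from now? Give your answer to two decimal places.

£280,587.81

159,000 × (1+0.1203)^5 = 159,000 × 1.764703 = 280,587.8131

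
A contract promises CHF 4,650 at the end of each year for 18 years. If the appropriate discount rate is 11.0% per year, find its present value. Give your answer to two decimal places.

CHF 35,812.52

PV = PMT · [1 − (1+i)^(−n)] / i = 4650 · 7.701617 = 35,812.5171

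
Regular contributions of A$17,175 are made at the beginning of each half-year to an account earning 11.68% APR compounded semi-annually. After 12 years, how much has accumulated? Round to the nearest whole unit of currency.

A$904,162

i = 0.1168/2 = 0.0584 per half-year; n = 12·2 = 24.
Accumulation factor s(24|0.0584) × (1+i) = 52.644062; FV = 17175 × 52.644062 = 904,161.7686
(Beginning-of-period payments → annuity-due factor ×(1+i).)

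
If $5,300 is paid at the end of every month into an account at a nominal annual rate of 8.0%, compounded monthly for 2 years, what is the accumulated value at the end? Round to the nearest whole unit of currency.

$137,446

Periodic rate i = 0.08/12 = 0.00666667; n = 2 × 12 = 24 periods.
Accumulation factor s(24|0.00666667) = 25.933190; FV = 5300 × 25.933190 = 137,445.9057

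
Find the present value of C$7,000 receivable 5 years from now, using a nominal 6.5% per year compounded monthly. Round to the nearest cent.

C$5,062.13

Periodic rate i = 0.065/12 = 0.00541667; n = 5 × 12 = 60 periods.
Discount factor = (1+0.00541667)^(−60) = 0.723161; PV = 7,000 × 0.723161 = 5,062.1292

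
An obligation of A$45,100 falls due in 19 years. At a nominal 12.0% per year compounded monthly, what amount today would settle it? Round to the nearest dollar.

A$4,666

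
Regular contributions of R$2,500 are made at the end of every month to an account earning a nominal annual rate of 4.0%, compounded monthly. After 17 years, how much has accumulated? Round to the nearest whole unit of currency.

Periodic rate i = 0.04/12 = 0.00333333; n = 17 × 12 = 204 periods.
Accumulation factor s(204|0.00333333) = 291.494067; FV = 2500 × 291.494067 = 728,735.1684

R$728,735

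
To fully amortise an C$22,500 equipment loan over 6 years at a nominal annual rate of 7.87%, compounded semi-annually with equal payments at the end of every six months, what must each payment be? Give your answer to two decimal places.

With 2 periods per year: i = 0.03935, n = 12.
Annuity-PV factor = 9.420569; PMT = 22500 / 9.420569 = 2,388.3908

C$2,388.39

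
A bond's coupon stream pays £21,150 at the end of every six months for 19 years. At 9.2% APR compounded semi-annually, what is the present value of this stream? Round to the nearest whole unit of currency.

With 2 periods per year: i = 0.046, n = 38.
PV = PMT · [1 − (1+i)^(−n)] / i = 21150 · 17.803284 = 376,539.4545

£376,539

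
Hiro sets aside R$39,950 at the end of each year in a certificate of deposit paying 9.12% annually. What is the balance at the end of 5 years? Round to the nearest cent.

R$239,661.50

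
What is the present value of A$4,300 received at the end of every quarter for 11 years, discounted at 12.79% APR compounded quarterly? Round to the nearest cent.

Periodic rate i = 0.1279/4 = 0.031975; n = 11 × 4 = 44 periods.
Annuity factor a(44|0.031975) = 23.444723; PV = 4300 × 23.444723 = 100,812.3091

A$100,812.31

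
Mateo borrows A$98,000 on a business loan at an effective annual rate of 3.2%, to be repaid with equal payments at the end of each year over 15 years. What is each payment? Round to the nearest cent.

A$8,328.34

PMT = 98000 / ( [1 − (1+0.032)^(−15)] / 0.032 ) = 98000 / 11.767057 = 8,328.3357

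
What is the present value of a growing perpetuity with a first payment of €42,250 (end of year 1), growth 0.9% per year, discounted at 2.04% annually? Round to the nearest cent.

€3,706,140.35

PV = D₁/(r − g) = 42250/(0.0204 − 0.009) = 3,706,140.3509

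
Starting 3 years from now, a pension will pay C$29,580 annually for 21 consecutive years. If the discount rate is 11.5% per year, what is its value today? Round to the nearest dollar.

PV at t=2 (ordinary 21-year annuity): 29580 × a(21|0.115) = 29580 × 7.811494 = 231,063.9938
PV₀ = 231,063.9938 / (1+0.115)^2 = 231,063.9938 / 1.243225 = 185,858.5484

C$185,859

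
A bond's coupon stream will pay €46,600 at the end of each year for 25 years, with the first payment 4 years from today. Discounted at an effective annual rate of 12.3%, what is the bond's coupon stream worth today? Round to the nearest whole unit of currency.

PV at t=3 (ordinary 25-year annuity): 46600 × a(25|0.123) = 46600 × 7.682779 = 358,017.5086
PV₀ = 358,017.5086 / (1+0.123)^3 = 358,017.5086 / 1.416248 = 252,792.9729

€252,793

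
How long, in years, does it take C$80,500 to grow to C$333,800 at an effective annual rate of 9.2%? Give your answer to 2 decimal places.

16.16 years

(1+i)^n = 333800/80500 = 4.14658, so n = ln 4.14658 / ln 1.092 = 16.1603 years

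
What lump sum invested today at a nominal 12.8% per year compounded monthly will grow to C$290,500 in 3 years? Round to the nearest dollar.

C$198,271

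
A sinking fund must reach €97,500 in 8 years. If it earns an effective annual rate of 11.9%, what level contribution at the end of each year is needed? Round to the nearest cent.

FV-annuity factor = 12.254898; PMT = 97500 / 12.254898 = 7,956.0024

€7,956.00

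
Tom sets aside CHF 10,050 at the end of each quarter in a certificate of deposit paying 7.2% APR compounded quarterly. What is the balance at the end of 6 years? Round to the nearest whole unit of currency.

CHF 298,389

Periodic rate i = 0.072/4 = 0.018; n = 6 × 4 = 24 periods.
FV = PMT · [(1+i)^n − 1] / i = 10050 · 29.690475 = 298,389.2767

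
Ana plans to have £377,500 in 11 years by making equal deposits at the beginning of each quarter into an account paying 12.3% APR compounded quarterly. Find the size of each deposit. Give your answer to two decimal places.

Periodic rate i = 0.123/4 = 0.03075; n = 11 × 4 = 44 periods.
PMT = 377500 / ( [(1+0.03075)^44 − 1] / 0.03075 × (1+i) ) = 377500 / 93.553276 = 4,035.1340

£4,035.13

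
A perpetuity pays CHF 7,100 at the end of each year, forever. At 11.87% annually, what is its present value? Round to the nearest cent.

CHF 59,814.66

PV = PMT / i = 7100 / 0.1187 = 59,814.6588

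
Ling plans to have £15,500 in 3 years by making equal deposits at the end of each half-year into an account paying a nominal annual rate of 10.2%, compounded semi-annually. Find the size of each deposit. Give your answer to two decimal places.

£2,273.04

With 2 periods per year: i = 0.051, n = 6.
FV-annuity factor = 6.819051; PMT = 15500 / 6.819051 = 2,273.0437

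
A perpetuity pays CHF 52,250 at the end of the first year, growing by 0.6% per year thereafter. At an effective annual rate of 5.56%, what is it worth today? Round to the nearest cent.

PV = PMT / (i − g) = 52250 / (0.0556 − 0.006) = 52250 / 0.049600 = 1,053,427.4194

CHF 1,053,427.42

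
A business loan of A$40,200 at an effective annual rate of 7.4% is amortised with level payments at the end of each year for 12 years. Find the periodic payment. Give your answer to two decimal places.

A$5,169.69

Annuity-PV factor = 7.776090; PMT = 40200 / 7.776090 = 5,169.6932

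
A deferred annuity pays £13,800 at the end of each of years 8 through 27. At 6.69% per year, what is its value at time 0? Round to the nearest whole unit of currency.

£95,194

PV at t=7 (ordinary 20-year annuity): 13800 × a(20|0.0669) = 13800 × 10.854138 = 149,787.1045
PV₀ = 149,787.1045 / (1+0.0669)^7 = 149,787.1045 / 1.573497 = 95,193.7466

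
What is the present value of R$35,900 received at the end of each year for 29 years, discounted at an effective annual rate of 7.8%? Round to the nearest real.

PV = PMT · [1 − (1+i)^(−n)] / i = 35900 · 11.368530 = 408,130.2444

R$408,130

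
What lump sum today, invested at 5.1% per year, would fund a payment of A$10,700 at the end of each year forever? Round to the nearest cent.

PV = PMT / i = 10700 / 0.051 = 209,803.9216

A$209,803.92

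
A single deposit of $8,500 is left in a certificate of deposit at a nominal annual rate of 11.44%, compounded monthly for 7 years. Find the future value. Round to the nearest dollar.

i = 0.1144/12 = 0.00953333 per month; n = 7·12 = 84.
FV = PV·(1+i)^n = 8,500 × 2.218890 = 18,860.5626

$18,861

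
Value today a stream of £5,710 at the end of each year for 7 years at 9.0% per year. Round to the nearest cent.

Annuity factor a(7|0.09) = 5.032953; PV = 5710 × 5.032953 = 28,738.1607

£28,738.16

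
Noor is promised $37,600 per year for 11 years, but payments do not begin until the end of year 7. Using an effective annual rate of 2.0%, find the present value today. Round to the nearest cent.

$326,760.58

PV at t=6 (ordinary 11-year annuity): 37600 × a(11|0.02) = 37600 × 9.786848 = 367,985.4865
PV₀ = 367,985.4865 / (1+0.02)^6 = 367,985.4865 / 1.126162 = 326,760.5811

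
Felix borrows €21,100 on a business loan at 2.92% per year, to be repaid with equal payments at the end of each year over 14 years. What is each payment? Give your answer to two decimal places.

€1,857.73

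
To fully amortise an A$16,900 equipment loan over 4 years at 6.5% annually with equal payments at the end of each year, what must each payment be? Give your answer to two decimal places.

A$4,933.16

PMT = 16900 / ( [1 − (1+0.065)^(−4)] / 0.065 ) = 16900 / 3.425799 = 4,933.1563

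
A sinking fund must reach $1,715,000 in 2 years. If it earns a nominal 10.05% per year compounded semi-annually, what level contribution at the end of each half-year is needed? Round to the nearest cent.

$397,752.44

i = 0.1005/2 = 0.05025 per half-year; n = 2·2 = 4.
PMT = 1.715e+06 / ( [(1+0.05025)^4 − 1] / 0.05025 ) = 1.715e+06 / 4.311727 = 397,752.4427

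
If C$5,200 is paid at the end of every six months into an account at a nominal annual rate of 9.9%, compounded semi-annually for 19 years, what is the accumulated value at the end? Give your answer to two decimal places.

C$553,715.19

With 2 periods per year: i = 0.0495, n = 38.
Accumulation factor s(38|0.0495) = 106.483690; FV = 5200 × 106.483690 = 553,715.1903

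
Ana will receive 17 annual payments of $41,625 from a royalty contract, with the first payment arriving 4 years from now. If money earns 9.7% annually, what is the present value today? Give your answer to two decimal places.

Value one period before first payment (t=3): 41625 × [1 − (1+0.097)^(−17)] / 0.097 = 41625 × 8.172716 = 340,189.2982
PV₀ = 340,189.2982 / (1+0.097)^3 = 340,189.2982 / 1.320140 = 257,691.8982

$257,691.90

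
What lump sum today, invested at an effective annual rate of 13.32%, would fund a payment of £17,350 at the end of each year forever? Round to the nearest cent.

PV = C/r = 17350/0.1332 = 130,255.2553

£130,255.26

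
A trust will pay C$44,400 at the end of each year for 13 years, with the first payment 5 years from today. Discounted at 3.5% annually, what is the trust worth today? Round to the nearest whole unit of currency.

C$398,634

Value one period before first payment (t=4): 44400 × [1 − (1+0.035)^(−13)] / 0.035 = 44400 × 10.302738 = 457,441.5888
PV₀ = 457,441.5888 / (1+0.035)^4 = 457,441.5888 / 1.147523 = 398,633.9172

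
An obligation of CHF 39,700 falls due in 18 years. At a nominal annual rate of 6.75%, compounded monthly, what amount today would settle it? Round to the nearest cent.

With 12 periods per year: i = 0.005625, n = 216.
PV = FV·(1+i)^(−n) = 39,700 × 0.297722 = 11,819.5580

CHF 11,819.56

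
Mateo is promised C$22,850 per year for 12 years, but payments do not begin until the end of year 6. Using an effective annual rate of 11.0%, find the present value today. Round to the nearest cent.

PV at t=5 (ordinary 12-year annuity): 22850 × a(12|0.11) = 22850 × 6.492356 = 148,350.3380
PV₀ = 148,350.3380 / (1+0.11)^5 = 148,350.3380 / 1.685058 = 88,038.7051

C$88,038.71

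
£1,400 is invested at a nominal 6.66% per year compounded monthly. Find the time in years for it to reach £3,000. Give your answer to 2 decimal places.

11.48 years

Periodic rate i = 0.0666/12 = 0.00555.
n = ln(3000/1400) / ln(1+0.00555) = ln(2.14286) / 0.005535 = 137.7033 months
= 137.7033/12 years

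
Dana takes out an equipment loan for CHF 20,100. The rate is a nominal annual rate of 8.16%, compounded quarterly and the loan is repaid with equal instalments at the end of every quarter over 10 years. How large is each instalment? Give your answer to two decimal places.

CHF 739.93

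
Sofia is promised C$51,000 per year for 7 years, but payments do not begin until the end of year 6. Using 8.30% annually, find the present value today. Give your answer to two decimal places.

Value one period before first payment (t=5): 51000 × [1 − (1+0.083)^(−7)] / 0.083 = 51000 × 5.153376 = 262,822.1907
Discount back 5 years: 262,822.1907 × (1+0.083)^(−5) = 262,822.1907 × 0.671209 = 176,408.5977

C$176,408.60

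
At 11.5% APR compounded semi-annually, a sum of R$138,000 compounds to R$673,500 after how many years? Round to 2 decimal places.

14.18 years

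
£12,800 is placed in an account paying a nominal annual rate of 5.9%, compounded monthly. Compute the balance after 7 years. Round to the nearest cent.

£19,325.65

Periodic rate i = 0.059/12 = 0.00491667; n = 7 × 12 = 84 periods.
12,800 × (1+0.00491667)^84 = 12,800 × 1.509816 = 19,325.6493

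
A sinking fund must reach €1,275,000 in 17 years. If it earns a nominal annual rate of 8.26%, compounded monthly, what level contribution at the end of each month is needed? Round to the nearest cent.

€2,874.89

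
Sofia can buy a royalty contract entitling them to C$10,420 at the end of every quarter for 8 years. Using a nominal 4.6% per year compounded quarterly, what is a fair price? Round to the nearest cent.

C$277,650.33

i = 0.046/4 = 0.0115 per quarter; n = 8·4 = 32.
Annuity factor a(32|0.0115) = 26.645905; PV = 10420 × 26.645905 = 277,650.3263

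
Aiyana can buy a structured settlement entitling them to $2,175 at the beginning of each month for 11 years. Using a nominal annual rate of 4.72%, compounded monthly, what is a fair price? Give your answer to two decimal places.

i = 0.0472/12 = 0.00393333 per month; n = 11·12 = 132.
PV = PMT · [1 − (1+i)^(−n)] / i × (1+i) = 2175 · 103.217290 = 224,497.6061
(Beginning-of-period payments → annuity-due factor ×(1+i).)

$224,497.61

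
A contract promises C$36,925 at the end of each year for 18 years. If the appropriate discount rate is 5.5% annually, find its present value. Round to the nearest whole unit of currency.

Annuity factor a(18|0.055) = 11.246074; PV = 36925 × 11.246074 = 415,261.2996

C$415,261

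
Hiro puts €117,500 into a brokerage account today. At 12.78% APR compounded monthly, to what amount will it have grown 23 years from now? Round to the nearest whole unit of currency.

Periodic rate i = 0.1278/12 = 0.01065; n = 23 × 12 = 276 periods.
117,500 × (1+0.01065)^276 = 117,500 × 18.612957 = 2,187,022.4368

€2,187,022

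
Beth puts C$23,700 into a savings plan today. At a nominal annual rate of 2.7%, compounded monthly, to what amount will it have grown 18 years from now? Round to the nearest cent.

Periodic rate i = 0.027/12 = 0.00225; n = 18 × 12 = 216 periods.
FV = 23,700 × (1 + 0.00225)^216 = 38,510.4301

C$38,510.43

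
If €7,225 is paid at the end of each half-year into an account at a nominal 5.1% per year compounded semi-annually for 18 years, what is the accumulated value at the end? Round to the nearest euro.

With 2 periods per year: i = 0.0255, n = 36.
Accumulation factor s(36|0.0255) = 57.867439; FV = 7225 × 57.867439 = 418,092.2473

€418,092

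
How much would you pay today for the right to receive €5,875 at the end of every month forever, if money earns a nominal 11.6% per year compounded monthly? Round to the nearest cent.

€607,758.62

Periodic rate i = 0.116/12 = 0.00966667.
PV = PMT / i = 5875 / 0.00966667 = 607,758.6207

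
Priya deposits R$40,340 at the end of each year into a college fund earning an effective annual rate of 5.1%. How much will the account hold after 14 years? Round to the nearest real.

R$796,118

FV = PMT · [(1+i)^n − 1] / i = 40340 · 19.735191 = 796,117.5998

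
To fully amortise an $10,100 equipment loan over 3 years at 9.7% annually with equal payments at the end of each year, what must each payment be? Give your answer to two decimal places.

Annuity-PV factor = 2.500045; PMT = 10100 / 2.500045 = 4,039.9268

$4,039.93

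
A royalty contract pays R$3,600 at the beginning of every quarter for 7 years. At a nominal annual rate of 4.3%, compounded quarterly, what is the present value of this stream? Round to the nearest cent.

R$87,576.72

With 4 periods per year: i = 0.01075, n = 28.
PV = 3600 × [1 − (1+0.01075)^(−28)] / 0.01075 × (1+i) = 3600 × 24.326866 = 87,576.7160
(Beginning-of-period payments → annuity-due factor ×(1+i).)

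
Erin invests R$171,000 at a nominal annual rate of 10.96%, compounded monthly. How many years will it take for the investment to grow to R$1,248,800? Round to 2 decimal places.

18.22 years

Periodic rate i = 0.1096/12 = 0.00913333.
n = ln(1.2488e+06/171000) / ln(1+0.00913333) = ln(7.30292) / 0.009092 = 218.6870 months
= 218.6870/12 years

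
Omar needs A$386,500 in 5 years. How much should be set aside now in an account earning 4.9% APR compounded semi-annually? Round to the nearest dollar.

A$303,410

i = 0.049/2 = 0.0245 per half-year; n = 5·2 = 10.
PV = 386,500 / (1 + 0.0245)^10 = 386,500 / 1.273854 = 303,409.9863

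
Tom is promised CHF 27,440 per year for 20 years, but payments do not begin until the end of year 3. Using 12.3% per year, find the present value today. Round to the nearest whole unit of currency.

PV at t=2 (ordinary 20-year annuity): 27440 × a(20|0.123) = 27440 × 7.331168 = 201,167.2443
PV₀ = 201,167.2443 / (1+0.123)^2 = 201,167.2443 / 1.261129 = 159,513.6138

CHF 159,514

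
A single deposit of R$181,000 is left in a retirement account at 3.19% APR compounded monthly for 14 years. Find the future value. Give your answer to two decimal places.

With 12 periods per year: i = 0.00265833, n = 168.
FV = PV·(1+i)^n = 181,000 × 1.562063 = 282,733.4201

R$282,733.42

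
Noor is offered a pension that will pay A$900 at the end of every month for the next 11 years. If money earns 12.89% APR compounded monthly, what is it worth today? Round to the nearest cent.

A$63,337.05

i = 0.1289/12 = 0.0107417 per month; n = 11·12 = 132.
PV = 900 × [1 − (1+0.0107417)^(−132)] / 0.0107417 = 900 × 70.374500 = 63,337.0497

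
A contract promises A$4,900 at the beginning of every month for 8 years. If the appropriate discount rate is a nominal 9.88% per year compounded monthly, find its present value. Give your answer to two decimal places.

A$326,942.47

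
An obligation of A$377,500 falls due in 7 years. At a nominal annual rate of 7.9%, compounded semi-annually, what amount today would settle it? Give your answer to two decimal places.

A$219,469.43

With 2 periods per year: i = 0.0395, n = 14.
PV = 377,500 / (1 + 0.0395)^14 = 377,500 / 1.720057 = 219,469.4345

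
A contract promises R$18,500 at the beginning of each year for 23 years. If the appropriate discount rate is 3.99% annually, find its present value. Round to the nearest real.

R$286,101

PV = 18500 × [1 − (1+0.0399)^(−23)] / 0.0399 × (1+i) = 18500 × 15.464938 = 286,101.3537
Payments are at the start of each period, so multiply by (1+i).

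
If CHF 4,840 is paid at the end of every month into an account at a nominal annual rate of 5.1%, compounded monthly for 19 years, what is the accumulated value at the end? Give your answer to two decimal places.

CHF 1,856,171.07

With 12 periods per year: i = 0.00425, n = 228.
FV = 4840 × [(1+0.00425)^228 − 1] / 0.00425 = 4840 × 383.506419 = 1,856,171.0702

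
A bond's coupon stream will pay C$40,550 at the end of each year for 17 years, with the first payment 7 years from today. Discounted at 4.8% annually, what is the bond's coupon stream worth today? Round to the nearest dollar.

C$350,280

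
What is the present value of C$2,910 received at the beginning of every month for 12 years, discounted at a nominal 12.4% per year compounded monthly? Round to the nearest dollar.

C$219,778

With 12 periods per year: i = 0.0103333, n = 144.
PV = 2910 × [1 − (1+0.0103333)^(−144)] / 0.0103333 × (1+i) = 2910 × 75.525215 = 219,778.3745
(annuity-due: payments at period start, so ×(1+i).)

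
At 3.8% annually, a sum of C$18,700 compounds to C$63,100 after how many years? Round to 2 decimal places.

(1+i)^n = 63100/18700 = 3.37433, so n = ln 3.37433 / ln 1.038 = 32.6095 years

32.61 years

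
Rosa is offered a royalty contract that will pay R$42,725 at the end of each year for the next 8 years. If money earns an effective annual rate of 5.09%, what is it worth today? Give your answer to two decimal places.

R$275,138.90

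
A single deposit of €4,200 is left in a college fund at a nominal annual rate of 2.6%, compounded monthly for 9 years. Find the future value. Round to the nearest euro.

With 12 periods per year: i = 0.00216667, n = 108.
4,200 × (1+0.00216667)^108 = 4,200 × 1.263325 = 5,305.9636

€5,306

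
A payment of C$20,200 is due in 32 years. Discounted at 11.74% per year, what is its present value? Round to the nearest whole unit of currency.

Discount factor = (1+0.1174)^(−32) = 0.028663; PV = 20,200 × 0.028663 = 578.9939

C$579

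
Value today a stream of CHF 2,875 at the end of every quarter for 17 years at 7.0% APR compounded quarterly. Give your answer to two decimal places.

Periodic rate i = 0.07/4 = 0.0175; n = 17 × 4 = 68 periods.
PV = 2875 × [1 − (1+0.0175)^(−68)] / 0.0175 = 2875 × 39.578934 = 113,789.4345

CHF 113,789.43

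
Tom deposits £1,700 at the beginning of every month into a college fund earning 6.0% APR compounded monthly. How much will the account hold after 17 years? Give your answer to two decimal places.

£603,495.35

i = 0.06/12 = 0.005 per month; n = 17·12 = 204.
Accumulation factor s(204|0.005) × (1+i) = 354.997266; FV = 1700 × 354.997266 = 603,495.3516
(annuity-due: payments at period start, so ×(1+i).)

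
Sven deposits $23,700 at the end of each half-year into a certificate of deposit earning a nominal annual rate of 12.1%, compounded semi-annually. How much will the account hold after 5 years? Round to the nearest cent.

$313,119.32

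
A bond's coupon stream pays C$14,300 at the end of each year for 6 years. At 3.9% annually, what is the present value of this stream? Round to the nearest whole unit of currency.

C$75,207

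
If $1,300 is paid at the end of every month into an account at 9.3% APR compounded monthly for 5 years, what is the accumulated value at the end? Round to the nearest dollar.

Periodic rate i = 0.093/12 = 0.00775; n = 5 × 12 = 60 periods.
FV = 1300 × [(1+0.00775)^60 − 1] / 0.00775 = 1300 × 76.021016 = 98,827.3202

$98,827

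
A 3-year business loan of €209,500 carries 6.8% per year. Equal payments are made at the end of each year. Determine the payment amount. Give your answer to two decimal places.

€79,538.79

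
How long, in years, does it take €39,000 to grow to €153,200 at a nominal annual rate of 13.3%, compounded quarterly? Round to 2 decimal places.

10.46 years

Periodic rate i = 0.133/4 = 0.03325.
(1+i)^n = 153200/39000 = 3.92821, so n = ln 3.92821 / ln 1.03325 = 41.8287 quarters
= 41.8287/4 years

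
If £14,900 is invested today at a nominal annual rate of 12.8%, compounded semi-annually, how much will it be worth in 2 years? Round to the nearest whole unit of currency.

£19,096

Periodic rate i = 0.128/2 = 0.064; n = 2 × 2 = 4 periods.
FV = 14,900 × (1 + 0.064)^4 = 19,096.4562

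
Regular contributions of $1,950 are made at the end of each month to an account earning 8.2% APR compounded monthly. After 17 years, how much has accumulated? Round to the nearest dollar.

$859,486

With 12 periods per year: i = 0.00683333, n = 204.
FV = PMT · [(1+i)^n − 1] / i = 1950 · 440.762219 = 859,486.3267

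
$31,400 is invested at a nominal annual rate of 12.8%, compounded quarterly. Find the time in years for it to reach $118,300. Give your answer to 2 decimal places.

Periodic rate i = 0.128/4 = 0.032.
(1+i)^n = 118300/31400 = 3.76752, so n = ln 3.76752 / ln 1.032 = 42.1102 quarters
= 42.1102/4 years

10.53 years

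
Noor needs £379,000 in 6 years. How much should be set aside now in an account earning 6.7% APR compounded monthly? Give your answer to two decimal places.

i = 0.067/12 = 0.00558333 per month; n = 6·12 = 72.
PV = 379,000 / (1 + 0.00558333)^72 = 379,000 / 1.493141 = 253,827.3459

£253,827.35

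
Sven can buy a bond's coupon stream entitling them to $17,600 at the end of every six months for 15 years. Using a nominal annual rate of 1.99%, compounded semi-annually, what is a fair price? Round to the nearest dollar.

$454,548

Periodic rate i = 0.0199/2 = 0.00995; n = 15 × 2 = 30 periods.
Annuity factor a(30|0.00995) = 25.826570; PV = 17600 × 25.826570 = 454,547.6303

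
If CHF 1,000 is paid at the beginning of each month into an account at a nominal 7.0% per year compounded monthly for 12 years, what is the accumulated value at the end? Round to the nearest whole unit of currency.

CHF 226,006

Periodic rate i = 0.07/12 = 0.00583333; n = 12 × 12 = 144 periods.
Accumulation factor s(144|0.00583333) × (1+i) = 226.005705; FV = 1000 × 226.005705 = 226,005.7054
(Beginning-of-period payments → annuity-due factor ×(1+i).)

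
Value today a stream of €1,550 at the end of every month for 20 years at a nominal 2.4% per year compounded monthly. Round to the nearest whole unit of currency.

€295,213

i = 0.024/12 = 0.002 per month; n = 20·12 = 240.
Annuity factor a(240|0.002) = 190.459958; PV = 1550 × 190.459958 = 295,212.9353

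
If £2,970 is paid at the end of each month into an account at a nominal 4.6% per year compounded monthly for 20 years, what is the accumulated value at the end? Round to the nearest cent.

i = 0.046/12 = 0.00383333 per month; n = 20·12 = 240.
Accumulation factor s(240|0.00383333) = 392.577607; FV = 2970 × 392.577607 = 1,165,955.4943

£1,165,955.49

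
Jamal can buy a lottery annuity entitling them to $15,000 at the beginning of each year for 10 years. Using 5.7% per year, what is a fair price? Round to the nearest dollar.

$118,371

PV = 15000 × [1 − (1+0.057)^(−10)] / 0.057 × (1+i) = 15000 × 7.891391 = 118,370.8673
(annuity-due: payments at period start, so ×(1+i).)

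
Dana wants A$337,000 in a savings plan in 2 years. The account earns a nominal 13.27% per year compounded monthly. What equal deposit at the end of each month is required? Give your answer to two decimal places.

A$12,337.71

Periodic rate i = 0.1327/12 = 0.0110583; n = 2 × 12 = 24 periods.
PMT = 337000 / ( [(1+0.0110583)^24 − 1] / 0.0110583 ) = 337000 / 27.314636 = 12,337.7078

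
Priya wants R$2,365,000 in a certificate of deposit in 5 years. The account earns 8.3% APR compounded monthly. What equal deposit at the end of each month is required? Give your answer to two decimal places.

Periodic rate i = 0.083/12 = 0.00691667; n = 5 × 12 = 60 periods.
FV-annuity factor = 74.054287; PMT = 2.365e+06 / 74.054287 = 31,936.0309

R$31,936.03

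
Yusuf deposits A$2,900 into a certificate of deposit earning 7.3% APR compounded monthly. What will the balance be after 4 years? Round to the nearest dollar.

i = 0.073/12 = 0.00608333 per month; n = 4·12 = 48.
FV = PV·(1+i)^n = 2,900 × 1.337919 = 3,879.9651

A$3,880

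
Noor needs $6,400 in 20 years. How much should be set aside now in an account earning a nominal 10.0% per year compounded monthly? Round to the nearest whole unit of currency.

$873

With 12 periods per year: i = 0.00833333, n = 240.
PV = FV·(1+i)^(−n) = 6,400 × 0.136462 = 873.3537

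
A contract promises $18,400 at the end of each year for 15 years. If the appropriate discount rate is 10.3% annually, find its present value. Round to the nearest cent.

PV = 18400 × [1 − (1+0.103)^(−15)] / 0.103 = 18400 × 7.477581 = 137,587.4919

$137,587.49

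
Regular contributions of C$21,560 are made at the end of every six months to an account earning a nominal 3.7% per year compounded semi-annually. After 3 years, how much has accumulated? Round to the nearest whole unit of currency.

C$135,493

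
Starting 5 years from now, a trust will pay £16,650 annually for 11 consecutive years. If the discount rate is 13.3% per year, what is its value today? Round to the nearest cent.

£56,734.18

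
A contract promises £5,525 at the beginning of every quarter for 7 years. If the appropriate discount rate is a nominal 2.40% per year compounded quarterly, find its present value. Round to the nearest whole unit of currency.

i = 0.024/4 = 0.006 per quarter; n = 7·4 = 28.
PV = PMT · [1 − (1+i)^(−n)] / i × (1+i) = 5525 · 25.857838 = 142,864.5542
(Beginning-of-period payments → annuity-due factor ×(1+i).)

£142,865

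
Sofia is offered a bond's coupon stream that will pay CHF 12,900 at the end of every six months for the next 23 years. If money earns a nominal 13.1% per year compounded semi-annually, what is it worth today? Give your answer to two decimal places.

CHF 186,307.84

i = 0.131/2 = 0.0655 per half-year; n = 23·2 = 46.
Annuity factor a(46|0.0655) = 14.442468; PV = 12900 × 14.442468 = 186,307.8413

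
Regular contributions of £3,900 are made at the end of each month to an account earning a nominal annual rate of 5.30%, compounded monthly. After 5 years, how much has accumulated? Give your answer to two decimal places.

£267,263.90

With 12 periods per year: i = 0.00441667, n = 60.
FV = 3900 × [(1+0.00441667)^60 − 1] / 0.00441667 = 3900 × 68.529205 = 267,263.9013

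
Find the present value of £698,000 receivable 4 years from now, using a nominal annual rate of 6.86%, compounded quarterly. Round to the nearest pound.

£531,735

Periodic rate i = 0.0686/4 = 0.01715; n = 4 × 4 = 16 periods.
Discount factor = (1+0.01715)^(−16) = 0.761798; PV = 698,000 × 0.761798 = 531,735.1472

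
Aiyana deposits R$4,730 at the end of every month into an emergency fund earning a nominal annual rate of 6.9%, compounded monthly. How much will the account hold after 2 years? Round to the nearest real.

i = 0.069/12 = 0.00575 per month; n = 2·12 = 24.
FV = PMT · [(1+i)^n − 1] / i = 4730 · 25.655986 = 121,352.8134

R$121,353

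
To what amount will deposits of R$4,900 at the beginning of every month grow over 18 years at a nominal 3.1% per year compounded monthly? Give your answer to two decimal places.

R$1,418,493.00

Periodic rate i = 0.031/12 = 0.00258333; n = 18 × 12 = 216 periods.
FV = 4900 × [(1+0.00258333)^216 − 1] / 0.00258333 × (1+i) = 4900 × 289.488368 = 1,418,493.0014
(Beginning-of-period payments → annuity-due factor ×(1+i).)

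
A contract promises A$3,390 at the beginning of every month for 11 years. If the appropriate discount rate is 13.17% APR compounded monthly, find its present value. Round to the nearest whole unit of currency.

A$238,347

With 12 periods per year: i = 0.010975, n = 132.
PV = PMT · [1 − (1+i)^(−n)] / i × (1+i) = 3390 · 70.308921 = 238,347.2421
Payments are at the start of each period, so multiply by (1+i).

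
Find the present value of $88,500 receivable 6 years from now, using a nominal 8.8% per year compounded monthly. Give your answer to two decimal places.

Periodic rate i = 0.088/12 = 0.00733333; n = 6 × 12 = 72 periods.
PV = 88,500 / (1 + 0.00733333)^72 = 88,500 / 1.692274 = 52,296.4839

$52,296.48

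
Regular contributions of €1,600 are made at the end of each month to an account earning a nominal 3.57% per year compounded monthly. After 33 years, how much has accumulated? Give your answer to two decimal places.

€1,206,061.59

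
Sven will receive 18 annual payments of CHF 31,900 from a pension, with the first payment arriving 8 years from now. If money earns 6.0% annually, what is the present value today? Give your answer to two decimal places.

PV at t=7 (ordinary 18-year annuity): 31900 × a(18|0.06) = 31900 × 10.827603 = 345,400.5510
PV₀ = 345,400.5510 / (1+0.06)^7 = 345,400.5510 / 1.503630 = 229,711.0935

CHF 229,711.09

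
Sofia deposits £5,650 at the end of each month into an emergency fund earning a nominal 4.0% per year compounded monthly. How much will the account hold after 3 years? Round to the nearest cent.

£215,725.83

With 12 periods per year: i = 0.00333333, n = 36.
FV = 5650 × [(1+0.00333333)^36 − 1] / 0.00333333 = 5650 × 38.181562 = 215,725.8273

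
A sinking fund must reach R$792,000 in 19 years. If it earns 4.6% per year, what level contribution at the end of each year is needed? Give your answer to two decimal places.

R$26,982.97

PMT = 792000 / ( [(1+0.046)^19 − 1] / 0.046 ) = 792000 / 29.351843 = 26,982.9738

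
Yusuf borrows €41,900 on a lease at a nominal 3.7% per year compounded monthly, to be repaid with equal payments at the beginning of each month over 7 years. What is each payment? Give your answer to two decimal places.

€565.21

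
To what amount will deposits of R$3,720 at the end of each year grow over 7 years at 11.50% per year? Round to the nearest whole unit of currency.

R$36,958

FV = PMT · [(1+i)^n − 1] / i = 3720 · 9.934922 = 36,957.9085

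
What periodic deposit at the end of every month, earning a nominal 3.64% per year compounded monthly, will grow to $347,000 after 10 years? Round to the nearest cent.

$2,401.58

Periodic rate i = 0.0364/12 = 0.00303333; n = 10 × 12 = 120 periods.
PMT = 347000 / ( [(1+0.00303333)^120 − 1] / 0.00303333 ) = 347000 / 144.488430 = 2,401.5764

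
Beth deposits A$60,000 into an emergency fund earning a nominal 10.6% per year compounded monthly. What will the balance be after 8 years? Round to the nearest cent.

A$139,577.66

i = 0.106/12 = 0.00883333 per month; n = 8·12 = 96.
60,000 × (1+0.00883333)^96 = 60,000 × 2.326294 = 139,577.6587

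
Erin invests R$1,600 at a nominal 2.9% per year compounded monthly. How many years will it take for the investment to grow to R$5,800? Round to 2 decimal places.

44.46 years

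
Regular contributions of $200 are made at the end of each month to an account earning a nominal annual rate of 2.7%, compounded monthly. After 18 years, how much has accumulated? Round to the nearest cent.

Periodic rate i = 0.027/12 = 0.00225; n = 18 × 12 = 216 periods.
FV = 200 × [(1+0.00225)^216 − 1] / 0.00225 = 200 × 277.738962 = 55,547.7923

$55,547.79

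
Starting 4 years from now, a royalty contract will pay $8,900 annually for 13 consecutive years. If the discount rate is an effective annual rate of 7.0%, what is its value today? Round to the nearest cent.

$60,718.76

PV at t=3 (ordinary 13-year annuity): 8900 × a(13|0.07) = 8900 × 8.357651 = 74,383.0916
PV₀ = 74,383.0916 / (1+0.07)^3 = 74,383.0916 / 1.225043 = 60,718.7598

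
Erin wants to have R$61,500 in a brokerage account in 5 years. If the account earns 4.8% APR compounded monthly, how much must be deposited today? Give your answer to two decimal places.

Periodic rate i = 0.048/12 = 0.004; n = 5 × 12 = 60 periods.
PV = FV·(1+i)^(−n) = 61,500 × 0.787005 = 48,400.7785

R$48,400.78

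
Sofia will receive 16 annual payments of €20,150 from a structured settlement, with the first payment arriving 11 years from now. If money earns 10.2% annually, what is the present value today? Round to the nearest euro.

Value one period before first payment (t=10): 20150 × [1 − (1+0.102)^(−16)] / 0.102 = 20150 × 7.731423 = 155,788.1661
PV₀ = 155,788.1661 / (1+0.102)^10 = 155,788.1661 / 2.641289 = 58,981.8676

€58,982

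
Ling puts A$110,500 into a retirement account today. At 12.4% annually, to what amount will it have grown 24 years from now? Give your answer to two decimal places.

A$1,827,063.95

FV = PV·(1+i)^n = 110,500 × 16.534515 = 1,827,063.9459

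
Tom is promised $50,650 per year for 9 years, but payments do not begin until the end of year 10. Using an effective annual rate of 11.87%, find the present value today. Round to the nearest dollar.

Value one period before first payment (t=9): 50650 × [1 − (1+0.1187)^(−9)] / 0.1187 = 50650 × 5.354684 = 271,214.7196
PV₀ = 271,214.7196 / (1+0.1187)^9 = 271,214.7196 / 2.744244 = 98,830.3910

$98,830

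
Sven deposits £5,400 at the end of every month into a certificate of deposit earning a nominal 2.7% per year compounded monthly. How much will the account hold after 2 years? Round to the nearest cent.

£133,009.39

Periodic rate i = 0.027/12 = 0.00225; n = 2 × 12 = 24 periods.
FV = PMT · [(1+i)^n − 1] / i = 5400 · 24.631369 = 133,009.3906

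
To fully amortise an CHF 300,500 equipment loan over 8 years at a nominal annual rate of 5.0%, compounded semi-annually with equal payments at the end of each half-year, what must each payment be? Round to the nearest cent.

Periodic rate i = 0.05/2 = 0.025; n = 8 × 2 = 16 periods.
Annuity-PV factor = 13.055003; PMT = 300500 / 13.055003 = 23,017.9961

CHF 23,018.00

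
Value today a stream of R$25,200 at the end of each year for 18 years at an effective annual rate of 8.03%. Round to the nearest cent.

R$235,680.86

PV = 25200 × [1 − (1+0.0803)^(−18)] / 0.0803 = 25200 × 9.352415 = 235,680.8567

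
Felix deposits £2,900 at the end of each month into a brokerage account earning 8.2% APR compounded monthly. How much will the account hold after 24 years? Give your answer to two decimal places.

£2,592,433.73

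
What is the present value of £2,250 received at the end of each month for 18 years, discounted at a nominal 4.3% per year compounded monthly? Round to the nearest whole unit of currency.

£337,938

Periodic rate i = 0.043/12 = 0.00358333; n = 18 × 12 = 216 periods.
PV = PMT · [1 − (1+i)^(−n)] / i = 2250 · 150.194469 = 337,937.5549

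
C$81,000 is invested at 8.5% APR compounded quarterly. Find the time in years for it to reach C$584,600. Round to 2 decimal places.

23.50 years

Periodic rate i = 0.085/4 = 0.02125.
n = ln(584600/81000) / ln(1+0.02125) = ln(7.21728) / 0.021027 = 93.9955 quarters
= 93.9955/4 years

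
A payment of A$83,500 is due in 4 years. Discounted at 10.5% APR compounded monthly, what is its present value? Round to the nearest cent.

A$54,963.73

With 12 periods per year: i = 0.00875, n = 48.
Discount factor = (1+0.00875)^(−48) = 0.658248; PV = 83,500 × 0.658248 = 54,963.7283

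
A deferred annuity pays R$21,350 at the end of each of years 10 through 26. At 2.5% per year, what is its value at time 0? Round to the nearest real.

R$234,418

Value one period before first payment (t=9): 21350 × [1 − (1+0.025)^(−17)] / 0.025 = 21350 × 13.712198 = 292,755.4213
PV₀ = 292,755.4213 / (1+0.025)^9 = 292,755.4213 / 1.248863 = 234,417.5689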